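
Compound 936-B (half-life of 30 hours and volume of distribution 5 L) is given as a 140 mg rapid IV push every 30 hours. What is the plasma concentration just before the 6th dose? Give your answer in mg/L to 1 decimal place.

f = (1/2)^(τ/t½) = (1/2)^(30/30) ≈ 0.5000.
C₀ = D/Vd = 140/5 ≈ 28.000 mg/L.
Before the 6th dose, 5 doses have been given. Superposition: Cmin = C₀·(f + f² + … + f^5).
≈ 28.000 × (0.5000 + 0.2500 + 0.1250 + 0.0625 + 0.0313) ≈ 28.000 × 0.9688 ≈ 27.126 mg/L.

27.1 mg/L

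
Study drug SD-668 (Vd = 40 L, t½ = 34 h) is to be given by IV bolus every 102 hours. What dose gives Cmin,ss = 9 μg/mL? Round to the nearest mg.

τ/t½ = 102/34 ≈ 3, so f = (1/2)^(102/34) ≈ 0.125000.
Cmin,ss = (D/Vd)·f/(1−f), so D = Cmin,ss·Vd·(1−f)/f.
D = 9 × 40 × (1−f)/f ≈ 9 × 40 × 7.00000 ≈ 2520.00 mg.

2520 mg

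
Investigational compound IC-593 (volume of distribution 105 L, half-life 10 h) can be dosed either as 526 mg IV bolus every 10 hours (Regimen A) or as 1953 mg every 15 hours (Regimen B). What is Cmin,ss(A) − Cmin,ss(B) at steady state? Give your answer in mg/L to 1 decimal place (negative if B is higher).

Regimen A: f = (1/2)^(10/10) ≈ 0.5000; Cmin,ss = (526/105)·f/(1−f) ≈ 5.010 mg/L.
Regimen B: f = (1/2)^(15/10) ≈ 0.3536; Cmin,ss = (1953/105)·f/(1−f) ≈ 10.175 mg/L.
Difference ≈ 5.010 − 10.175 ≈ -5.165 mg/L.

-5.2 mg/L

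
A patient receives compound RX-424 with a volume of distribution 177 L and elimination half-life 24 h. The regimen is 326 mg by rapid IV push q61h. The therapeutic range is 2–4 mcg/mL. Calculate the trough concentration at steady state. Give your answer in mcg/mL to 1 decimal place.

τ/t½ = 61/24 ≈ 2.5417, so fraction remaining f = (1/2)^(61/24) ≈ 0.1717.
Accumulation ratio R = 1/(1 − f) ≈ 1/0.8283 ≈ 1.2073.
Each bolus raises the concentration by D/Vd = 326/177 ≈ 1.842 mcg/mL.
Cmax,ss = C₀/(1 − f) ≈ 1.842/0.8283 ≈ 2.224 mcg/mL.
One interval later, Cmin,ss = Cmax,ss·e^(−kτ) ≈ 2.224 × 0.1717 ≈ 0.382 mcg/mL.
Trough 0.4 mcg/mL vs MEC 2 mcg/mL: subtherapeutic.

0.4 mcg/mL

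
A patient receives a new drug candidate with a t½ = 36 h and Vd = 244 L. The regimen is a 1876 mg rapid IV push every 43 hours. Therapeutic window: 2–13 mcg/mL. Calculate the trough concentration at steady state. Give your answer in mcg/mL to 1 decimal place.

Over one 43-h interval, 43/36 ≈ 1.1944 half-lives elapse, leaving f ≈ 0.4370 of each dose.
Accumulation ratio R = 1/(1 − f) ≈ 1/0.5630 ≈ 1.7762.
Single-dose peak C₀ = D/Vd = 1876/244 ≈ 7.689 mcg/mL.
Steady-state peak Cmax,ss = C₀·R ≈ 7.689 × 1.7762 ≈ 13.657 mcg/mL.
One interval later, Cmin,ss = Cmax,ss·e^(−kτ) ≈ 13.657 × 0.4370 ≈ 5.968 mcg/mL.
Trough 6.0 mcg/mL vs MEC 2 mcg/mL: adequate.

6.0 mcg/mL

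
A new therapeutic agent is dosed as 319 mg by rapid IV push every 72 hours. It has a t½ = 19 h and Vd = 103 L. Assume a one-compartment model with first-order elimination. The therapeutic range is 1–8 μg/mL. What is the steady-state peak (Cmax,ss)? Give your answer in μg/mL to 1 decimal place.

3.3 μg/mL

Over one 72-h interval, 72/19 ≈ 3.7895 half-lives elapse, leaving f ≈ 0.0723 of each dose.
At steady state, accumulation factor R = 1/(1 − e^(−kτ)) ≈ 1.0779.
Single-dose peak C₀ = D/Vd = 319/103 ≈ 3.097 μg/mL.
Steady-state peak Cmax,ss = C₀·R ≈ 3.097 × 1.0779 ≈ 3.338 μg/mL.
Peak 3.3 μg/mL vs MTC 8 μg/mL: below toxic threshold.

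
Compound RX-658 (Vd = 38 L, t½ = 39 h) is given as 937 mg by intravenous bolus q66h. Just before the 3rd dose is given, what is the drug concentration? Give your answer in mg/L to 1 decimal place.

f = (1/2)^(τ/t½) = (1/2)^(66/39) ≈ 0.3094.
C₀ = D/Vd = 937/38 ≈ 24.658 mg/L.
Before the 3rd dose, 2 doses have been given. Superposition: Cmin = C₀·(f + f²).
≈ 24.658 × (0.3094 + 0.0957) ≈ 24.658 × 0.4051 ≈ 9.989 mg/L.

10.0 mg/L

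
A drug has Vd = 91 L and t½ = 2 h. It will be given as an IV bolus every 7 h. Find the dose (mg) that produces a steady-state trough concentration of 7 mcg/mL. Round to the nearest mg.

6570 mg

τ/t½ = 7/2 ≈ 3.5, so f = (1/2)^(7/2) ≈ 0.088388.
Cmin,ss = (D/Vd)·f/(1−f), so D = Cmin,ss·Vd·(1−f)/f.
D = 7 × 91 × (1−f)/f ≈ 7 × 91 × 10.31375 ≈ 6569.86 mg.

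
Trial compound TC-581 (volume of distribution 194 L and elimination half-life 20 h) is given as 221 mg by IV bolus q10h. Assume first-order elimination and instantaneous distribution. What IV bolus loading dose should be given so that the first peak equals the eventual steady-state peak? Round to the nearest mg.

f = (1/2)^(10/20) ≈ 0.707107; accumulation ratio R = 1/(1−f) ≈ 3.41422.
Loading dose to hit Cmax,ss on first dose: D_load = D_maint·R ≈ 221 × 3.41422 ≈ 754.54 mg.

755 mg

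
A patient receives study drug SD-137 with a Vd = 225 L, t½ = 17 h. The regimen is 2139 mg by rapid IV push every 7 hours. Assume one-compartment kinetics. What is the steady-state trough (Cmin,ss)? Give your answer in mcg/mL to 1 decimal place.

k = ln2/t½ = ln2/17 ≈ 0.040773 h⁻¹; fraction remaining f = e^(−kτ) = e^(−0.040773×7) ≈ 0.7517.
At steady state, accumulation factor R = 1/(1 − e^(−kτ)) ≈ 4.0274.
Single-dose peak C₀ = D/Vd = 2139/225 ≈ 9.507 mcg/mL.
Cmax,ss = C₀/(1 − f) ≈ 9.507/0.2483 ≈ 38.288 mcg/mL.
One interval later, Cmin,ss = Cmax,ss·e^(−kτ) ≈ 38.288 × 0.7517 ≈ 28.781 mcg/mL.

28.8 mcg/mL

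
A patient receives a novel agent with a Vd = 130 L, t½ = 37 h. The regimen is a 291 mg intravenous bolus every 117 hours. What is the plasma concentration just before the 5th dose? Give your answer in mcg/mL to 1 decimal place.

f = (1/2)^(τ/t½) = (1/2)^(117/37) ≈ 0.1117.
C₀ = D/Vd = 291/130 ≈ 2.238 mcg/mL.
Before the 5th dose, 4 doses have been given. Superposition: Cmin = C₀·(f + f² + … + f^4).
≈ 2.238 × (0.1117 + 0.0125 + 0.0014 + 0.0002) ≈ 2.238 × 0.1258 ≈ 0.282 mcg/mL.

0.3 mcg/mL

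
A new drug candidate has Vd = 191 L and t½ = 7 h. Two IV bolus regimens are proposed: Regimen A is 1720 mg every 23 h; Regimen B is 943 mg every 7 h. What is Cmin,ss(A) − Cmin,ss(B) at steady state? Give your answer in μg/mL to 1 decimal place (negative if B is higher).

Regimen A: f = (1/2)^(23/7) ≈ 0.1025; Cmin,ss = (1720/191)·f/(1−f) ≈ 1.028 μg/mL.
Regimen B: f = (1/2)^(7/7) ≈ 0.5000; Cmin,ss = (943/191)·f/(1−f) ≈ 4.937 μg/mL.
Difference ≈ 1.028 − 4.937 ≈ -3.909 μg/mL.

-3.9 μg/mL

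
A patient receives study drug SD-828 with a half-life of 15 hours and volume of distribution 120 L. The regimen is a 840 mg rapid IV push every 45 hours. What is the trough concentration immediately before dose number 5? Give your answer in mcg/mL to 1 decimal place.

1.0 mcg/mL

f = (1/2)^(τ/t½) = (1/2)^(45/15) ≈ 0.1250.
C₀ = D/Vd = 840/120 ≈ 7.000 mcg/mL.
Before the 5th dose, 4 doses have been given. Superposition: Cmin = C₀·(f + f² + … + f^4).
≈ 7.000 × (0.1250 + 0.0156 + 0.0020 + 0.0002) ≈ 7.000 × 0.1428 ≈ 1.000 mcg/mL.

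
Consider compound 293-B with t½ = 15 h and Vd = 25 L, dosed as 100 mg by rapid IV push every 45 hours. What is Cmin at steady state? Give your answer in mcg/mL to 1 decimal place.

The dosing interval is 3 half-lives, so f = 2^(−3) = 0.125.
At steady state, R = 1/(1 − 0.125) = 8/7.
Single-dose peak C₀ = D/Vd = 100/25 = 4 mcg/mL.
Steady-state peak Cmax,ss = C₀·R = 4 × 8/7 ≈ 4.571 mcg/mL.
Steady-state trough Cmin,ss = Cmax,ss·f ≈ 4.571 × 0.125 ≈ 0.571 mcg/mL.

0.6 mcg/mL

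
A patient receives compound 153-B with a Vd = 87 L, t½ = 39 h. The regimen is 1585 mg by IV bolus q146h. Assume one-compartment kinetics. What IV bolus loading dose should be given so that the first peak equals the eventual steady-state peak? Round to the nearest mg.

1713 mg

f = (1/2)^(146/39) ≈ 0.074656; accumulation ratio R = 1/(1−f) ≈ 1.08068.
Loading dose to hit Cmax,ss on first dose: D_load = D_maint·R ≈ 1585 × 1.08068 ≈ 1712.88 mg.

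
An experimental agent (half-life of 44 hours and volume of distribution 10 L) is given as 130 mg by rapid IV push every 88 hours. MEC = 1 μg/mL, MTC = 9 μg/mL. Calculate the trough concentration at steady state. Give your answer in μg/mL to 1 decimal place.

The dosing interval is 2 half-lives, so f = 2^(−2) = 0.25.
Accumulation ratio R = 1/(1 − f) = 1/0.75 = 4/3.
Single-dose peak C₀ = D/Vd = 130/10 = 13 μg/mL.
Steady-state peak Cmax,ss = C₀·R = 13 × 4/3 ≈ 17.333 μg/mL.
Steady-state trough Cmin,ss = Cmax,ss·f ≈ 17.333 × 0.25 ≈ 4.333 μg/mL.
Trough 4.3 μg/mL vs MEC 1 μg/mL: adequate.

4.3 μg/mL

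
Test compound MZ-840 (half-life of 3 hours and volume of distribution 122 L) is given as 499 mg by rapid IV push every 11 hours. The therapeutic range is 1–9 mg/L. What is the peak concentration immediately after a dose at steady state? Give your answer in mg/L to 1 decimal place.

Over one 11-h interval, 11/3 ≈ 3.6667 half-lives elapse, leaving f ≈ 0.0787 of each dose.
At steady state, accumulation factor R = 1/(1 − e^(−kτ)) ≈ 1.0854.
Single-dose peak C₀ = D/Vd = 499/122 ≈ 4.090 mg/L.
Cmax,ss = C₀/(1 − f) ≈ 4.090/0.9213 ≈ 4.439 mg/L.
Peak 4.4 mg/L vs MTC 9 mg/L: below toxic threshold.

4.4 mg/L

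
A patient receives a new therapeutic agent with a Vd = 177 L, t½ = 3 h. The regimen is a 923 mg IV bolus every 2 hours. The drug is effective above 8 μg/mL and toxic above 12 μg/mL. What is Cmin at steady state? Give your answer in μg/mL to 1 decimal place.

τ/t½ = 2/3 ≈ 0.66667, so fraction remaining f = (1/2)^(2/3) ≈ 0.6300.
Single-dose peak C₀ = D/Vd = 923/177 ≈ 5.215 μg/mL.
Steady-state trough Cmin,ss = C₀·f/(1−f) ≈ 5.215 × 0.6300/0.3700 ≈ 8.880 μg/mL.
Trough 8.9 μg/mL vs MEC 8 μg/mL: adequate.

8.9 μg/mL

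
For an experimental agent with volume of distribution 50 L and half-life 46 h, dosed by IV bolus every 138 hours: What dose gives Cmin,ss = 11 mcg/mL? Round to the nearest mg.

3850 mg

τ/t½ = 138/46 ≈ 3, so f = (1/2)^(138/46) ≈ 0.125000.
Cmin,ss = (D/Vd)·f/(1−f), so D = Cmin,ss·Vd·(1−f)/f.
D = 11 × 50 × (1−f)/f ≈ 11 × 50 × 7.00000 ≈ 3850.00 mg.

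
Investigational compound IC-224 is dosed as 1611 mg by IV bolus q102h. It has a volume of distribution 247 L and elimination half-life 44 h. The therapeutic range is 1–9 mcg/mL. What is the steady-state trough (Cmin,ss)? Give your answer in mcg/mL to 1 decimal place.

τ/t½ = 102/44 ≈ 2.3182, so fraction remaining f = (1/2)^(102/44) ≈ 0.2005.
Accumulation ratio R = 1/(1 − f) ≈ 1/0.7995 ≈ 1.2508.
Single-dose peak C₀ = D/Vd = 1611/247 ≈ 6.522 mcg/mL.
Steady-state peak Cmax,ss = C₀·R ≈ 6.522 × 1.2508 ≈ 8.158 mcg/mL.
One interval later, Cmin,ss = Cmax,ss·e^(−kτ) ≈ 8.158 × 0.2005 ≈ 1.636 mcg/mL.
Trough 1.6 mcg/mL vs MEC 1 mcg/mL: adequate.

1.6 mcg/mL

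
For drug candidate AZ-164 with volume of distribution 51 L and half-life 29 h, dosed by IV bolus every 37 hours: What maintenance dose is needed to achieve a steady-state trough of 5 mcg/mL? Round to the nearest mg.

τ/t½ = 37/29 ≈ 1.2759, so f = (1/2)^(37/29) ≈ 0.412978.
Cmin,ss = (D/Vd)·f/(1−f), so D = Cmin,ss·Vd·(1−f)/f.
D = 5 × 51 × (1−f)/f ≈ 5 × 51 × 1.42144 ≈ 362.47 mg.

362 mg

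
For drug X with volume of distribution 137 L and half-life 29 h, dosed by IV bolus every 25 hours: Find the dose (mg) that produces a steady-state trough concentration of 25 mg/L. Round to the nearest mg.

τ/t½ = 25/29 ≈ 0.86207, so f = (1/2)^(25/29) ≈ 0.550163.
Cmin,ss = (D/Vd)·f/(1−f), so D = Cmin,ss·Vd·(1−f)/f.
D = 25 × 137 × (1−f)/f ≈ 25 × 137 × 0.81764 ≈ 2800.42 mg.

2800 mg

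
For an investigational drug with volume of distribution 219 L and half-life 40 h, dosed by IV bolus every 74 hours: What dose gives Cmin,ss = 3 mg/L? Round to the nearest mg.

τ/t½ = 74/40 ≈ 1.85, so f = (1/2)^(74/40) ≈ 0.277392.
Cmin,ss = (D/Vd)·f/(1−f), so D = Cmin,ss·Vd·(1−f)/f.
D = 3 × 219 × (1−f)/f ≈ 3 × 219 × 2.60501 ≈ 1711.49 mg.

1711 mg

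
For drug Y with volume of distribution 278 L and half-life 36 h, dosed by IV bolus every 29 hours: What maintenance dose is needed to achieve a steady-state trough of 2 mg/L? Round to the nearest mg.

416 mg

τ/t½ = 29/36 ≈ 0.80556, so f = (1/2)^(29/36) ≈ 0.572142.
Cmin,ss = (D/Vd)·f/(1−f), so D = Cmin,ss·Vd·(1−f)/f.
D = 2 × 278 × (1−f)/f ≈ 2 × 278 × 0.74782 ≈ 415.79 mg.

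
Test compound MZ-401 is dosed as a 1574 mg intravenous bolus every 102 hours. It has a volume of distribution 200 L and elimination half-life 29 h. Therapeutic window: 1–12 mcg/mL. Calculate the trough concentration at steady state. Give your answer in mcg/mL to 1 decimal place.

τ/t½ = 102/29 ≈ 3.5172, so fraction remaining f = (1/2)^(102/29) ≈ 0.0873.
At steady state, accumulation factor R = 1/(1 − e^(−kτ)) ≈ 1.0957.
Each bolus raises the concentration by D/Vd = 1574/200 ≈ 7.870 mcg/mL.
Cmax,ss = C₀/(1 − f) ≈ 7.870/0.9127 ≈ 8.623 mcg/mL.
One interval later, Cmin,ss = Cmax,ss·e^(−kτ) ≈ 8.623 × 0.0873 ≈ 0.753 mcg/mL.
Trough 0.8 mcg/mL vs MEC 1 mcg/mL: subtherapeutic.

0.8 mcg/mL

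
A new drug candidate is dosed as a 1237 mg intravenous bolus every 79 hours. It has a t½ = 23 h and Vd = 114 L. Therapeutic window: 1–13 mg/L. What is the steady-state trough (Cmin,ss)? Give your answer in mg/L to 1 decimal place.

1.1 mg/L

k = ln2/t½ = ln2/23 ≈ 0.030137 h⁻¹; fraction remaining f = e^(−kτ) = e^(−0.030137×79) ≈ 0.0925.
At steady state, accumulation factor R = 1/(1 − e^(−kτ)) ≈ 1.1019.
Single-dose peak C₀ = D/Vd = 1237/114 ≈ 10.851 mg/L.
Steady-state peak Cmax,ss = C₀·R ≈ 10.851 × 1.1019 ≈ 11.957 mg/L.
One interval later, Cmin,ss = Cmax,ss·e^(−kτ) ≈ 11.957 × 0.0925 ≈ 1.106 mg/L.
Trough 1.1 mg/L vs MEC 1 mg/L: adequate.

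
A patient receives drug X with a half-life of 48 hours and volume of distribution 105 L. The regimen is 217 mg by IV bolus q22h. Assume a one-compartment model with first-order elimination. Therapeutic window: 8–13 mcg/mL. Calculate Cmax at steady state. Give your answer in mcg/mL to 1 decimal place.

7.6 mcg/mL

Over one 22-h interval, 22/48 ≈ 0.45833 half-lives elapse, leaving f ≈ 0.7278 of each dose.
At steady state, accumulation factor R = 1/(1 − e^(−kτ)) ≈ 3.6738.
Each bolus raises the concentration by D/Vd = 217/105 ≈ 2.067 mcg/mL.
Cmax,ss = C₀/(1 − f) ≈ 2.067/0.2722 ≈ 7.594 mcg/mL.
Peak 7.6 mcg/mL vs MTC 13 mcg/mL: below toxic threshold.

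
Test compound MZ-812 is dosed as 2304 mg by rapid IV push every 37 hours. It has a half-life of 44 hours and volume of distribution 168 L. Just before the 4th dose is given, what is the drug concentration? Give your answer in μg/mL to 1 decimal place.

f = (1/2)^(τ/t½) = (1/2)^(37/44) ≈ 0.5583.
C₀ = D/Vd = 2304/168 ≈ 13.714 μg/mL.
Before the 4th dose, 3 doses have been given. Superposition: Cmin = C₀·(f + f² + … + f^3).
≈ 13.714 × (0.5583 + 0.3117 + 0.1740) ≈ 13.714 × 1.0440 ≈ 14.317 μg/mL.

14.3 μg/mL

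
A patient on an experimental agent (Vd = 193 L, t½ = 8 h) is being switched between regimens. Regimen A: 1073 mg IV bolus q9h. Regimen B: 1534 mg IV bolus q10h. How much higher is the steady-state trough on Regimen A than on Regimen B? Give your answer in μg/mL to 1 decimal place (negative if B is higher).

-1.1 μg/mL

Regimen A: f = (1/2)^(9/8) ≈ 0.4585; Cmin,ss = (1073/193)·f/(1−f) ≈ 4.707 μg/mL.
Regimen B: f = (1/2)^(10/8) ≈ 0.4204; Cmin,ss = (1534/193)·f/(1−f) ≈ 5.765 μg/mL.
Difference ≈ 4.707 − 5.765 ≈ -1.058 μg/mL.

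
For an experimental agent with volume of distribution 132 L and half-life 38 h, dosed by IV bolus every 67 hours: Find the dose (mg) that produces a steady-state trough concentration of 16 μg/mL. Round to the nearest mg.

5057 mg

τ/t½ = 67/38 ≈ 1.7632, so f = (1/2)^(67/38) ≈ 0.294603.
Cmin,ss = (D/Vd)·f/(1−f), so D = Cmin,ss·Vd·(1−f)/f.
D = 16 × 132 × (1−f)/f ≈ 16 × 132 × 2.39440 ≈ 5056.97 mg.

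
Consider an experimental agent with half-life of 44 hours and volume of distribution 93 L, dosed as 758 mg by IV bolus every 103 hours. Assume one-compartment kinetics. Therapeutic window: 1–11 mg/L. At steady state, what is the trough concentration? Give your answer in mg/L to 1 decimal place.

Over one 103-h interval, 103/44 ≈ 2.3409 half-lives elapse, leaving f ≈ 0.1974 of each dose.
Each bolus raises the concentration by D/Vd = 758/93 ≈ 8.151 mg/L.
Steady-state trough Cmin,ss = C₀·f/(1−f) ≈ 8.151 × 0.1974/0.8026 ≈ 2.005 mg/L.
Trough 2.0 mg/L vs MEC 1 mg/L: adequate.

2.0 mg/L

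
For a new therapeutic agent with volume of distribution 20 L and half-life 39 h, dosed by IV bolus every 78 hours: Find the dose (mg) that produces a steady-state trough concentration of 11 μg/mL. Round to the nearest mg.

τ/t½ = 78/39 ≈ 2, so f = (1/2)^(78/39) ≈ 0.250000.
Cmin,ss = (D/Vd)·f/(1−f), so D = Cmin,ss·Vd·(1−f)/f.
D = 11 × 20 × (1−f)/f ≈ 11 × 20 × 3.00000 ≈ 660.00 mg.

660 mg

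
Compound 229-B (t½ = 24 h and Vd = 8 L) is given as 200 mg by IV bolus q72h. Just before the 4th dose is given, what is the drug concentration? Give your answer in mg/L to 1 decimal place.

f = (1/2)^(τ/t½) = (1/2)^(72/24) ≈ 0.1250.
C₀ = D/Vd = 200/8 ≈ 25.000 mg/L.
Before the 4th dose, 3 doses have been given. Superposition: Cmin = C₀·(f + f² + … + f^3).
≈ 25.000 × (0.1250 + 0.0156 + 0.0020) ≈ 25.000 × 0.1426 ≈ 3.565 mg/L.

3.6 mg/L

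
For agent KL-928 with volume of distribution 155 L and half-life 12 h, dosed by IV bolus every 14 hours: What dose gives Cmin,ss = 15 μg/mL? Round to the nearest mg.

2894 mg

τ/t½ = 14/12 ≈ 1.1667, so f = (1/2)^(14/12) ≈ 0.445449.
Cmin,ss = (D/Vd)·f/(1−f), so D = Cmin,ss·Vd·(1−f)/f.
D = 15 × 155 × (1−f)/f ≈ 15 × 155 × 1.24493 ≈ 2894.46 mg.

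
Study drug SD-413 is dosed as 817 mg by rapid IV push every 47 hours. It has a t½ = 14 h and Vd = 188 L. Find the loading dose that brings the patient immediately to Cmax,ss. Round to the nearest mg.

905 mg

f = (1/2)^(47/14) ≈ 0.097589; accumulation ratio R = 1/(1−f) ≈ 1.10814.
Loading dose to hit Cmax,ss on first dose: D_load = D_maint·R ≈ 817 × 1.10814 ≈ 905.35 mg.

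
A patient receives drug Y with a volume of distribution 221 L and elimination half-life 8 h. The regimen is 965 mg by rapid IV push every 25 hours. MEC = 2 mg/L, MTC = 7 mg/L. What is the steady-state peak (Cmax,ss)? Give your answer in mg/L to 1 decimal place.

Over one 25-h interval, 25/8 ≈ 3.125 half-lives elapse, leaving f ≈ 0.1146 of each dose.
Accumulation ratio R = 1/(1 − f) ≈ 1/0.8854 ≈ 1.1294.
Single-dose peak C₀ = D/Vd = 965/221 ≈ 4.367 mg/L.
Steady-state peak Cmax,ss = C₀·R ≈ 4.367 × 1.1294 ≈ 4.932 mg/L.
Peak 4.9 mg/L vs MTC 7 mg/L: below toxic threshold.

4.9 mg/L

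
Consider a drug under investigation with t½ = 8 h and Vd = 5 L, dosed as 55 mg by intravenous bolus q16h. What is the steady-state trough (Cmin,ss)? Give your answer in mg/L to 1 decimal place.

3.7 mg/L

τ = 16 h = 2 half-lives, so f = (1/2)^2 = 0.25.
Accumulation ratio R = 1/(1 − f) = 1/0.75 = 4/3.
Single-dose peak C₀ = D/Vd = 55/5 = 11 mg/L.
Steady-state peak Cmax,ss = C₀·R = 11 × 4/3 ≈ 14.667 mg/L.
Steady-state trough Cmin,ss = Cmax,ss·f ≈ 14.667 × 0.25 ≈ 3.667 mg/L.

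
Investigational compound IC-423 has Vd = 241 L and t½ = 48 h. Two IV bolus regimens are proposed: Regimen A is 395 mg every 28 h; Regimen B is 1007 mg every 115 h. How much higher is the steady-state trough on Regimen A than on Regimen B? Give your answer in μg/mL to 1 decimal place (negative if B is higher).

Regimen A: f = (1/2)^(28/48) ≈ 0.6674; Cmin,ss = (395/241)·f/(1−f) ≈ 3.289 μg/mL.
Regimen B: f = (1/2)^(115/48) ≈ 0.1900; Cmin,ss = (1007/241)·f/(1−f) ≈ 0.980 μg/mL.
Difference ≈ 3.289 − 0.980 ≈ 2.309 μg/mL.

2.3 μg/mL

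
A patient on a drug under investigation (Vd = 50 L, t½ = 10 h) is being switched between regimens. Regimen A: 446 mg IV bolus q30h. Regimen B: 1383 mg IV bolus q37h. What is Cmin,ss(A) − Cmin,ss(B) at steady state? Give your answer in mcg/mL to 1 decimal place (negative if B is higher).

Regimen A: f = (1/2)^(30/10) ≈ 0.1250; Cmin,ss = (446/50)·f/(1−f) ≈ 1.274 mcg/mL.
Regimen B: f = (1/2)^(37/10) ≈ 0.0769; Cmin,ss = (1383/50)·f/(1−f) ≈ 2.304 mcg/mL.
Difference ≈ 1.274 − 2.304 ≈ -1.030 mcg/mL.

-1.0 mcg/mL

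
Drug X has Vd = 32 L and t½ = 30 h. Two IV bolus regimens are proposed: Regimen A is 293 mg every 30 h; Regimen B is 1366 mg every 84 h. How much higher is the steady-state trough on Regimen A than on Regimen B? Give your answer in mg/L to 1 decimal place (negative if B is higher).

Regimen A: f = (1/2)^(30/30) ≈ 0.5000; Cmin,ss = (293/32)·f/(1−f) ≈ 9.156 mg/L.
Regimen B: f = (1/2)^(84/30) ≈ 0.1436; Cmin,ss = (1366/32)·f/(1−f) ≈ 7.158 mg/L.
Difference ≈ 9.156 − 7.158 ≈ 1.998 mg/L.

2.0 mg/L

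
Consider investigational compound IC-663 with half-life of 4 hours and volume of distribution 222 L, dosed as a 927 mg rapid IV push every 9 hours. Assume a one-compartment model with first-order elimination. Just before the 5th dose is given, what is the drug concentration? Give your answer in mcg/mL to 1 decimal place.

1.1 mcg/mL

f = (1/2)^(τ/t½) = (1/2)^(9/4) ≈ 0.2102.
C₀ = D/Vd = 927/222 ≈ 4.176 mcg/mL.
Before the 5th dose, 4 doses have been given. Superposition: Cmin = C₀·(f + f² + … + f^4).
≈ 4.176 × (0.2102 + 0.0442 + 0.0093 + 0.0020) ≈ 4.176 × 0.2657 ≈ 1.110 mcg/mL.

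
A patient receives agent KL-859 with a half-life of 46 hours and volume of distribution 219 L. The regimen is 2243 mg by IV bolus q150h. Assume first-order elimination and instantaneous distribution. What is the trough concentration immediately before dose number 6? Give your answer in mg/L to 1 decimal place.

1.2 mg/L

f = (1/2)^(τ/t½) = (1/2)^(150/46) ≈ 0.1043.
C₀ = D/Vd = 2243/219 ≈ 10.242 mg/L.
Before the 6th dose, 5 doses have been given. Superposition: Cmin = C₀·(f + f² + … + f^5).
≈ 10.242 × (0.1043 + 0.0109 + 0.0011 + 0.0001 + 0.0000) ≈ 10.242 × 0.1164 ≈ 1.192 mg/L.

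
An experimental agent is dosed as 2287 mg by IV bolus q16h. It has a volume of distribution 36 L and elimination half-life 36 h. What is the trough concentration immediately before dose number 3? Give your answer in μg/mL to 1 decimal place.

f = (1/2)^(τ/t½) = (1/2)^(16/36) ≈ 0.7349.
C₀ = D/Vd = 2287/36 ≈ 63.528 μg/mL.
Before the 3rd dose, 2 doses have been given. Superposition: Cmin = C₀·(f + f²).
≈ 63.528 × (0.7349 + 0.5401) ≈ 63.528 × 1.2750 ≈ 80.998 μg/mL.

81.0 μg/mL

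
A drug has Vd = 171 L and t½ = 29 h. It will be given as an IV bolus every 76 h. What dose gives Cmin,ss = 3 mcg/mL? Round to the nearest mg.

2642 mg

τ/t½ = 76/29 ≈ 2.6207, so f = (1/2)^(76/29) ≈ 0.162590.
Cmin,ss = (D/Vd)·f/(1−f), so D = Cmin,ss·Vd·(1−f)/f.
D = 3 × 171 × (1−f)/f ≈ 3 × 171 × 5.15044 ≈ 2642.18 mg.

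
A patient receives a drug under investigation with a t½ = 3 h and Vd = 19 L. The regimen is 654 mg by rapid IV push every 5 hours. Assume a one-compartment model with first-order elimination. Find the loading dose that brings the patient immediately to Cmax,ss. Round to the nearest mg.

955 mg

f = (1/2)^(5/3) ≈ 0.314980; accumulation ratio R = 1/(1−f) ≈ 1.45981.
Loading dose to hit Cmax,ss on first dose: D_load = D_maint·R ≈ 654 × 1.45981 ≈ 954.72 mg.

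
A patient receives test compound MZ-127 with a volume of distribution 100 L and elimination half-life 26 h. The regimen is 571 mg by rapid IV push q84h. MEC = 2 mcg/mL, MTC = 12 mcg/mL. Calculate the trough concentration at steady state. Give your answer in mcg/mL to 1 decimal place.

0.7 mcg/mL

Over one 84-h interval, 84/26 ≈ 3.2308 half-lives elapse, leaving f ≈ 0.1065 of each dose.
At steady state, accumulation factor R = 1/(1 − e^(−kτ)) ≈ 1.1192.
Single-dose peak C₀ = D/Vd = 571/100 ≈ 5.710 mcg/mL.
Steady-state peak Cmax,ss = C₀·R ≈ 5.710 × 1.1192 ≈ 6.391 mcg/mL.
Steady-state trough Cmin,ss = Cmax,ss·f ≈ 6.391 × 0.1065 ≈ 0.681 mcg/mL.
Trough 0.7 mcg/mL vs MEC 2 mcg/mL: subtherapeutic.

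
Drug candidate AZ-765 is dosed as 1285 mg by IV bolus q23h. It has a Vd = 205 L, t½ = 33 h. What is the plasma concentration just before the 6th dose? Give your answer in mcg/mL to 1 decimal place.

f = (1/2)^(τ/t½) = (1/2)^(23/33) ≈ 0.6169.
C₀ = D/Vd = 1285/205 ≈ 6.268 mcg/mL.
Before the 6th dose, 5 doses have been given. Superposition: Cmin = C₀·(f + f² + … + f^5).
≈ 6.268 × (0.6169 + 0.3806 + 0.2348 + 0.1448 + 0.0893) ≈ 6.268 × 1.4664 ≈ 9.191 mcg/mL.

9.2 mcg/mL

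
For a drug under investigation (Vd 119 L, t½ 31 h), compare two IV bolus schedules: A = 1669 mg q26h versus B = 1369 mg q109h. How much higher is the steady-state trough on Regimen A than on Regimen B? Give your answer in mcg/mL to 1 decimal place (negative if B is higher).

16.7 mcg/mL

Regimen A: f = (1/2)^(26/31) ≈ 0.5591; Cmin,ss = (1669/119)·f/(1−f) ≈ 17.785 mcg/mL.
Regimen B: f = (1/2)^(109/31) ≈ 0.0874; Cmin,ss = (1369/119)·f/(1−f) ≈ 1.102 mcg/mL.
Difference ≈ 17.785 − 1.102 ≈ 16.683 mcg/mL.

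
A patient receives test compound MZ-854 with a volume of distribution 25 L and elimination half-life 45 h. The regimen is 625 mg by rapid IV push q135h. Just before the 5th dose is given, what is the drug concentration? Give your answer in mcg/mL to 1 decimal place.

3.6 mcg/mL

f = (1/2)^(τ/t½) = (1/2)^(135/45) ≈ 0.1250.
C₀ = D/Vd = 625/25 ≈ 25.000 mcg/mL.
Before the 5th dose, 4 doses have been given. Superposition: Cmin = C₀·(f + f² + … + f^4).
≈ 25.000 × (0.1250 + 0.0156 + 0.0020 + 0.0002) ≈ 25.000 × 0.1428 ≈ 3.570 mcg/mL.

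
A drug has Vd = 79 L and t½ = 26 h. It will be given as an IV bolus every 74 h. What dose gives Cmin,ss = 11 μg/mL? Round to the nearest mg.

τ/t½ = 74/26 ≈ 2.8462, so f = (1/2)^(74/26) ≈ 0.139066.
Cmin,ss = (D/Vd)·f/(1−f), so D = Cmin,ss·Vd·(1−f)/f.
D = 11 × 79 × (1−f)/f ≈ 11 × 79 × 6.19083 ≈ 5379.83 mg.

5380 mg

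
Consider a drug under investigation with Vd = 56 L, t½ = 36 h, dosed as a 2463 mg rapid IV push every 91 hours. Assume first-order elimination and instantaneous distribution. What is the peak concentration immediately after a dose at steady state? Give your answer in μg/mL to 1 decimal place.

53.2 μg/mL

Over one 91-h interval, 91/36 ≈ 2.5278 half-lives elapse, leaving f ≈ 0.1734 of each dose.
At steady state, accumulation factor R = 1/(1 − e^(−kτ)) ≈ 1.2098.
Each bolus raises the concentration by D/Vd = 2463/56 ≈ 43.982 μg/mL.
Steady-state peak Cmax,ss = C₀·R ≈ 43.982 × 1.2098 ≈ 53.209 μg/mL.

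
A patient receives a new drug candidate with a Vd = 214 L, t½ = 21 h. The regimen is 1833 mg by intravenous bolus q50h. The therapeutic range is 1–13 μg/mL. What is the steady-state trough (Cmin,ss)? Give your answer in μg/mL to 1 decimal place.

2.0 μg/mL

k = ln2/t½ = ln2/21 ≈ 0.033007 h⁻¹; fraction remaining f = e^(−kτ) = e^(−0.033007×50) ≈ 0.1920.
Each bolus raises the concentration by D/Vd = 1833/214 ≈ 8.565 μg/mL.
Steady-state trough Cmin,ss = C₀·f/(1−f) ≈ 8.565 × 0.1920/0.8080 ≈ 2.035 μg/mL.
Trough 2.0 μg/mL vs MEC 1 μg/mL: adequate.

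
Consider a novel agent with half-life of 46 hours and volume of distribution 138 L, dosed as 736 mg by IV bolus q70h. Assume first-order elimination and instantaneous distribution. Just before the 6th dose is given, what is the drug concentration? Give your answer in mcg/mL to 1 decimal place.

f = (1/2)^(τ/t½) = (1/2)^(70/46) ≈ 0.3483.
C₀ = D/Vd = 736/138 ≈ 5.333 mcg/mL.
Before the 6th dose, 5 doses have been given. Superposition: Cmin = C₀·(f + f² + … + f^5).
≈ 5.333 × (0.3483 + 0.1213 + 0.0423 + 0.0147 + 0.0051) ≈ 5.333 × 0.5317 ≈ 2.836 mcg/mL.

2.8 mcg/mL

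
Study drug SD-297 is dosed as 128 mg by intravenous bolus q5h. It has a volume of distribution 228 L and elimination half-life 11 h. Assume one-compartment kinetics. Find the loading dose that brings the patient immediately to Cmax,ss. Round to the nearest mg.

474 mg

f = (1/2)^(5/11) ≈ 0.729740; accumulation ratio R = 1/(1−f) ≈ 3.70014.
Loading dose to hit Cmax,ss on first dose: D_load = D_maint·R ≈ 128 × 3.70014 ≈ 473.62 mg.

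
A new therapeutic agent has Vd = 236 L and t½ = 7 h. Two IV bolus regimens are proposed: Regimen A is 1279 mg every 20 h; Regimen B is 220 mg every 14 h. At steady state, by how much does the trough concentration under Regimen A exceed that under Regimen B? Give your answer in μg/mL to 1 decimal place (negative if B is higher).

0.6 μg/mL

Regimen A: f = (1/2)^(20/7) ≈ 0.1380; Cmin,ss = (1279/236)·f/(1−f) ≈ 0.868 μg/mL.
Regimen B: f = (1/2)^(14/7) ≈ 0.2500; Cmin,ss = (220/236)·f/(1−f) ≈ 0.311 μg/mL.
Difference ≈ 0.868 − 0.311 ≈ 0.557 μg/mL.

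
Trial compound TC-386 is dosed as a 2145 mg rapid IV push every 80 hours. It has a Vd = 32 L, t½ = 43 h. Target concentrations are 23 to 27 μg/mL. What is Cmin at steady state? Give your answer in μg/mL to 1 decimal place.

25.5 μg/mL

Over one 80-h interval, 80/43 ≈ 1.8605 half-lives elapse, leaving f ≈ 0.2754 of each dose.
At steady state, accumulation factor R = 1/(1 − e^(−kτ)) ≈ 1.3801.
Single-dose peak C₀ = D/Vd = 2145/32 ≈ 67.031 μg/mL.
Steady-state peak Cmax,ss = C₀·R ≈ 67.031 × 1.3801 ≈ 92.509 μg/mL.
One interval later, Cmin,ss = Cmax,ss·e^(−kτ) ≈ 92.509 × 0.2754 ≈ 25.477 μg/mL.
Trough 25.5 μg/mL vs MEC 23 μg/mL: adequate.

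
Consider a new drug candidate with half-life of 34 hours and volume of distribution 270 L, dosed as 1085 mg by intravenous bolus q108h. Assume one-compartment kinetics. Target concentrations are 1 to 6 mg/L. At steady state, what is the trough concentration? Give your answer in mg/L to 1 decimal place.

Over one 108-h interval, 108/34 ≈ 3.1765 half-lives elapse, leaving f ≈ 0.1106 of each dose.
Accumulation ratio R = 1/(1 − f) ≈ 1/0.8894 ≈ 1.1244.
Each bolus raises the concentration by D/Vd = 1085/270 ≈ 4.019 mg/L.
Steady-state peak Cmax,ss = C₀·R ≈ 4.019 × 1.1244 ≈ 4.519 mg/L.
Steady-state trough Cmin,ss = Cmax,ss·f ≈ 4.519 × 0.1106 ≈ 0.500 mg/L.
Trough 0.5 mg/L vs MEC 1 mg/L: subtherapeutic.

0.5 mg/L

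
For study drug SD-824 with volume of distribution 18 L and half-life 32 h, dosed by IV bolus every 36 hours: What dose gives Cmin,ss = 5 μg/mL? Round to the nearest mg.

τ/t½ = 36/32 ≈ 1.125, so f = (1/2)^(36/32) ≈ 0.458502.
Cmin,ss = (D/Vd)·f/(1−f), so D = Cmin,ss·Vd·(1−f)/f.
D = 5 × 18 × (1−f)/f ≈ 5 × 18 × 1.18102 ≈ 106.29 mg.

106 mg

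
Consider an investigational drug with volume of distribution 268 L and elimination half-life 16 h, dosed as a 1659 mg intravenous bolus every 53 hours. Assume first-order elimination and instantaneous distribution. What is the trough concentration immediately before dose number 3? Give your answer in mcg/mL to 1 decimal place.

f = (1/2)^(τ/t½) = (1/2)^(53/16) ≈ 0.1007.
C₀ = D/Vd = 1659/268 ≈ 6.190 mcg/mL.
Before the 3rd dose, 2 doses have been given. Superposition: Cmin = C₀·(f + f²).
≈ 6.190 × (0.1007 + 0.0101) ≈ 6.190 × 0.1108 ≈ 0.686 mcg/mL.

0.7 mcg/mL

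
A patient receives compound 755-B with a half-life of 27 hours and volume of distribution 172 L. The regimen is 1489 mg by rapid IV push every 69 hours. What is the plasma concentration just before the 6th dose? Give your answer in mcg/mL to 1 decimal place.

f = (1/2)^(τ/t½) = (1/2)^(69/27) ≈ 0.1701.
C₀ = D/Vd = 1489/172 ≈ 8.657 mcg/mL.
Before the 6th dose, 5 doses have been given. Superposition: Cmin = C₀·(f + f² + … + f^5).
≈ 8.657 × (0.1701 + 0.0289 + 0.0049 + 0.0008 + 0.0001) ≈ 8.657 × 0.2048 ≈ 1.773 mcg/mL.

1.8 mcg/mL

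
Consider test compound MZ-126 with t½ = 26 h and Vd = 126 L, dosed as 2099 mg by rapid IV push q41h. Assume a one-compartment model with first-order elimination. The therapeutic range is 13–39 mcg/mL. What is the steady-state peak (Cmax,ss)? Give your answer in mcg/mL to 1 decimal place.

Over one 41-h interval, 41/26 ≈ 1.5769 half-lives elapse, leaving f ≈ 0.3352 of each dose.
At steady state, accumulation factor R = 1/(1 − e^(−kτ)) ≈ 1.5042.
Each bolus raises the concentration by D/Vd = 2099/126 ≈ 16.659 mcg/mL.
Steady-state peak Cmax,ss = C₀·R ≈ 16.659 × 1.5042 ≈ 25.058 mcg/mL.
Peak 25.1 mcg/mL vs MTC 39 mcg/mL: below toxic threshold.

25.1 mcg/mL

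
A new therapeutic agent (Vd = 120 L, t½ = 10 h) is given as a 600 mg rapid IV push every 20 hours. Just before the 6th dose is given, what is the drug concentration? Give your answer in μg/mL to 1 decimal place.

1.7 μg/mL

f = (1/2)^(τ/t½) = (1/2)^(20/10) ≈ 0.2500.
C₀ = D/Vd = 600/120 ≈ 5.000 μg/mL.
Before the 6th dose, 5 doses have been given. Superposition: Cmin = C₀·(f + f² + … + f^5).
≈ 5.000 × (0.2500 + 0.0625 + 0.0156 + 0.0039 + 0.0010) ≈ 5.000 × 0.3330 ≈ 1.665 μg/mL.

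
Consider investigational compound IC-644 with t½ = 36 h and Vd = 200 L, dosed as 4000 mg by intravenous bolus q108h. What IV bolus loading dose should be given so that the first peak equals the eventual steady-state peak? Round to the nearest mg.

f = (1/2)^(108/36) ≈ 0.125000; accumulation ratio R = 1/(1−f) ≈ 1.14286.
Loading dose to hit Cmax,ss on first dose: D_load = D_maint·R ≈ 4000 × 1.14286 ≈ 4571.44 mg.

4571 mg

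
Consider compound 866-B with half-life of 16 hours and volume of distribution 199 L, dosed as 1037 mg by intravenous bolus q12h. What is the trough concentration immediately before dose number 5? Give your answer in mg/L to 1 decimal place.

6.7 mg/L

f = (1/2)^(τ/t½) = (1/2)^(12/16) ≈ 0.5946.
C₀ = D/Vd = 1037/199 ≈ 5.211 mg/L.
Before the 5th dose, 4 doses have been given. Superposition: Cmin = C₀·(f + f² + … + f^4).
≈ 5.211 × (0.5946 + 0.3535 + 0.2102 + 0.1250) ≈ 5.211 × 1.2833 ≈ 6.687 mg/L.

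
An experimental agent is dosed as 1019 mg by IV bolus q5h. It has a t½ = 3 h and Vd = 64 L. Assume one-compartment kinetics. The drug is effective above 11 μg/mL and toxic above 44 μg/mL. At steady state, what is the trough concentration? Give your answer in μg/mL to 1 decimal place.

7.3 μg/mL

τ/t½ = 5/3 ≈ 1.6667, so fraction remaining f = (1/2)^(5/3) ≈ 0.3150.
Accumulation ratio R = 1/(1 − f) ≈ 1/0.6850 ≈ 1.4599.
Single-dose peak C₀ = D/Vd = 1019/64 ≈ 15.922 μg/mL.
Cmax,ss = C₀/(1 − f) ≈ 15.922/0.6850 ≈ 23.244 μg/mL.
Steady-state trough Cmin,ss = Cmax,ss·f ≈ 23.244 × 0.3150 ≈ 7.322 μg/mL.
Trough 7.3 μg/mL vs MEC 11 μg/mL: subtherapeutic.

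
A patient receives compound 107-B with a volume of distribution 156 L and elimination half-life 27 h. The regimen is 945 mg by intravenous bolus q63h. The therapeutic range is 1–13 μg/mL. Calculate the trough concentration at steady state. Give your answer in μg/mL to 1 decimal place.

k = ln2/t½ = ln2/27 ≈ 0.025672 h⁻¹; fraction remaining f = e^(−kτ) = e^(−0.025672×63) ≈ 0.1984.
Accumulation ratio R = 1/(1 − f) ≈ 1/0.8016 ≈ 1.2475.
Single-dose peak C₀ = D/Vd = 945/156 ≈ 6.058 μg/mL.
Steady-state peak Cmax,ss = C₀·R ≈ 6.058 × 1.2475 ≈ 7.557 μg/mL.
Steady-state trough Cmin,ss = Cmax,ss·f ≈ 7.557 × 0.1984 ≈ 1.499 μg/mL.
Trough 1.5 μg/mL vs MEC 1 μg/mL: adequate.

1.5 μg/mL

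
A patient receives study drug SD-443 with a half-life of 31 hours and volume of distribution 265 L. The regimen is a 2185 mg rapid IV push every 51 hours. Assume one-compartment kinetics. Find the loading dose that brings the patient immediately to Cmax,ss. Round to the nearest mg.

f = (1/2)^(51/31) ≈ 0.319711; accumulation ratio R = 1/(1−f) ≈ 1.46996.
Loading dose to hit Cmax,ss on first dose: D_load = D_maint·R ≈ 2185 × 1.46996 ≈ 3211.86 mg.

3212 mg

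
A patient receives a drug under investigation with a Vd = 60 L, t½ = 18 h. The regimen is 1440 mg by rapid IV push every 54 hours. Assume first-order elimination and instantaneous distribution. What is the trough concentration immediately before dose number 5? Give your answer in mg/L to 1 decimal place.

3.4 mg/L

f = (1/2)^(τ/t½) = (1/2)^(54/18) ≈ 0.1250.
C₀ = D/Vd = 1440/60 ≈ 24.000 mg/L.
Before the 5th dose, 4 doses have been given. Superposition: Cmin = C₀·(f + f² + … + f^4).
≈ 24.000 × (0.1250 + 0.0156 + 0.0020 + 0.0002) ≈ 24.000 × 0.1428 ≈ 3.427 mg/L.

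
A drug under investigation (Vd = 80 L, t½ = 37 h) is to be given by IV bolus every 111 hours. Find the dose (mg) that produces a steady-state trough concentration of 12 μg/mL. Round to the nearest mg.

τ/t½ = 111/37 ≈ 3, so f = (1/2)^(111/37) ≈ 0.125000.
Cmin,ss = (D/Vd)·f/(1−f), so D = Cmin,ss·Vd·(1−f)/f.
D = 12 × 80 × (1−f)/f ≈ 12 × 80 × 7.00000 ≈ 6720.00 mg.

6720 mg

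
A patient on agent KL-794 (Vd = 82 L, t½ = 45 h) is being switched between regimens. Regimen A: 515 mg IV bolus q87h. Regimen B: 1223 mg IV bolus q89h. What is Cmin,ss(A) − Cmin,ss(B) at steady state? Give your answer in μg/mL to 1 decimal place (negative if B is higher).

-2.8 μg/mL

Regimen A: f = (1/2)^(87/45) ≈ 0.2618; Cmin,ss = (515/82)·f/(1−f) ≈ 2.227 μg/mL.
Regimen B: f = (1/2)^(89/45) ≈ 0.2539; Cmin,ss = (1223/82)·f/(1−f) ≈ 5.075 μg/mL.
Difference ≈ 2.227 − 5.075 ≈ -2.848 μg/mL.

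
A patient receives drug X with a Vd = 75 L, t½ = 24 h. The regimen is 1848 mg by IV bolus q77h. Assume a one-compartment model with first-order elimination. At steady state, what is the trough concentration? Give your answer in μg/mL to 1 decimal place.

τ/t½ = 77/24 ≈ 3.2083, so fraction remaining f = (1/2)^(77/24) ≈ 0.1082.
At steady state, accumulation factor R = 1/(1 − e^(−kτ)) ≈ 1.1213.
Single-dose peak C₀ = D/Vd = 1848/75 ≈ 24.640 μg/mL.
Steady-state peak Cmax,ss = C₀·R ≈ 24.640 × 1.1213 ≈ 27.629 μg/mL.
Steady-state trough Cmin,ss = Cmax,ss·f ≈ 27.629 × 0.1082 ≈ 2.989 μg/mL.

3.0 μg/mL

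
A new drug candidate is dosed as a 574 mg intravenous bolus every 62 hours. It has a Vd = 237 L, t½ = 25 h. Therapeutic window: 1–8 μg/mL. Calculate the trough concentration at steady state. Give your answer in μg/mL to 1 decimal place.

0.5 μg/mL

Over one 62-h interval, 62/25 ≈ 2.48 half-lives elapse, leaving f ≈ 0.1792 of each dose.
Accumulation ratio R = 1/(1 − f) ≈ 1/0.8208 ≈ 1.2183.
Each bolus raises the concentration by D/Vd = 574/237 ≈ 2.422 μg/mL.
Steady-state peak Cmax,ss = C₀·R ≈ 2.422 × 1.2183 ≈ 2.951 μg/mL.
One interval later, Cmin,ss = Cmax,ss·e^(−kτ) ≈ 2.951 × 0.1792 ≈ 0.529 μg/mL.
Trough 0.5 μg/mL vs MEC 1 μg/mL: subtherapeutic.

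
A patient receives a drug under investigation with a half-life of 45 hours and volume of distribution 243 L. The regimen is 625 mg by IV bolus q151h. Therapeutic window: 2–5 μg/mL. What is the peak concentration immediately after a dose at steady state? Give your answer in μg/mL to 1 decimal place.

2.9 μg/mL

k = ln2/t½ = ln2/45 ≈ 0.015403 h⁻¹; fraction remaining f = e^(−kτ) = e^(−0.015403×151) ≈ 0.0977.
At steady state, accumulation factor R = 1/(1 − e^(−kτ)) ≈ 1.1083.
Single-dose peak C₀ = D/Vd = 625/243 ≈ 2.572 μg/mL.
Steady-state peak Cmax,ss = C₀·R ≈ 2.572 × 1.1083 ≈ 2.851 μg/mL.
Peak 2.9 μg/mL vs MTC 5 μg/mL: below toxic threshold.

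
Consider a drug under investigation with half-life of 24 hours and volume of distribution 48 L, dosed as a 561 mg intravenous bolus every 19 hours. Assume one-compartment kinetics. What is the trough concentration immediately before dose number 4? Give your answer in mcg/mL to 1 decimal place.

12.9 mcg/mL

f = (1/2)^(τ/t½) = (1/2)^(19/24) ≈ 0.5777.
C₀ = D/Vd = 561/48 ≈ 11.688 mcg/mL.
Before the 4th dose, 3 doses have been given. Superposition: Cmin = C₀·(f + f² + … + f^3).
≈ 11.688 × (0.5777 + 0.3337 + 0.1928) ≈ 11.688 × 1.1042 ≈ 12.906 mcg/mL.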